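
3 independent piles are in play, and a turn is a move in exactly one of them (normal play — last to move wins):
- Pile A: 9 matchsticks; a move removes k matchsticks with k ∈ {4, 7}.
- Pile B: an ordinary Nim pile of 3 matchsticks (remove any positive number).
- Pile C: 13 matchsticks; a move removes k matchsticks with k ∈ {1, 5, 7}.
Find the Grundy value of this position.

0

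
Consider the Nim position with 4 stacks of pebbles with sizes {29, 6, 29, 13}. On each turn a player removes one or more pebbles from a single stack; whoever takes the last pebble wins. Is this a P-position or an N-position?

N-position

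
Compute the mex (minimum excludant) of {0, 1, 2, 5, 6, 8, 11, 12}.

3

The values 0, 1, 2 are all present; 3 is the first non-negative integer missing from the set.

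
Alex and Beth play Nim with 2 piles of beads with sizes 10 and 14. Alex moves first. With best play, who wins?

Alex wins

Compute the nim-sum pairwise:
10 XOR 14 = 4
The nim-sum is 4 ≠ 0, so this is an N-position: the player to move can win; Alex has a winning move.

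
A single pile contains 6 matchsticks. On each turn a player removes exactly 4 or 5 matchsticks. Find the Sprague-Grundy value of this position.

1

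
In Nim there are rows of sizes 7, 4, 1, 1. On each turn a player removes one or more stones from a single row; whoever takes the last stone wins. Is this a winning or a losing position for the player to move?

Winning position

Compute the nim-sum pairwise:
7 XOR 4 = 3
3 XOR 1 = 2
2 XOR 1 = 3
The nim-sum is 3 ≠ 0, so this is an N-position: the player to move can win.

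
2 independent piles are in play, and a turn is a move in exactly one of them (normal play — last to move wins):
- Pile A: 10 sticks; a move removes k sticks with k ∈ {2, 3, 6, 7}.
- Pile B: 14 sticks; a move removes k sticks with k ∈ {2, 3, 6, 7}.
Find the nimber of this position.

0

Grundy values for pile A (subtraction set {2, 3, 6, 7}):
k:     0  1  2  3  4  5  6  7  8  9 10
g(k):  0  0  1  1  2  0  3  1  2  0  0
So g(10) = 0.
Build the Grundy sequence for pile B with g(k) = mex{g(k−s) : s ∈ {2, 3, 6, 7}, s ≤ k}:
g(0) = mex{} = 0
g(1) = mex{} = 0
g(2) = mex{0} = 1
g(3) = mex{0} = 1
g(4) = mex{0,1} = 2
g(5) = mex{1} = 0
g(6) = mex{0,1,2} = 3
g(7) = mex{0,2} = 1
g(8) = mex{0,1,3} = 2
g(9) = mex{1,3} = 0
g(10) = mex{1,2} = 0
g(11) = mex{0,2} = 1
g(12) = mex{0,3} = 1
g(13) = mex{0,1,3} = 2
g(14) = mex{1,2} = 0
So g(14) = 0.
The value of a disjunctive sum is the nim-sum of the parts.
Combined value = 0 ⊕ 0 = 0.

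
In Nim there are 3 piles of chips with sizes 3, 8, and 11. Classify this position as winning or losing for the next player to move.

Nim-sum: 3 ^ 8 ^ 11 = 0.
The nim-sum is 0, so this is a P-position: the player to move is in a losing position under optimal play.

Losing position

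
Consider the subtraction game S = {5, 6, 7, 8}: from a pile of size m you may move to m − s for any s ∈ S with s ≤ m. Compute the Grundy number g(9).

1

Build the Grundy sequence with g(k) = mex{g(k−s) : s ∈ {5, 6, 7, 8}, s ≤ k}:
g(0) = mex{} = 0
g(1) = mex{} = 0
g(2) = mex{} = 0
g(3) = mex{} = 0
g(4) = mex{} = 0
g(5) = mex{0} = 1
g(6) = mex{0} = 1
g(7) = mex{0} = 1
g(8) = mex{0} = 1
g(9) = mex{0} = 1
So g(9) = 1.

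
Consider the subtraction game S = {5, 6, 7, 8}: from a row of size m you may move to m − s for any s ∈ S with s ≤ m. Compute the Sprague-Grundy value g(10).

2

Build the Grundy sequence with g(k) = mex{g(k−s) : s ∈ {5, 6, 7, 8}, s ≤ k}:
g(0) = mex{} = 0
g(1) = mex{} = 0
g(2) = mex{} = 0
g(3) = mex{} = 0
g(4) = mex{} = 0
g(5) = mex{0} = 1
g(6) = mex{0} = 1
g(7) = mex{0} = 1
g(8) = mex{0} = 1
g(9) = mex{0} = 1
g(10) = mex{0,1} = 2
So g(10) = 2.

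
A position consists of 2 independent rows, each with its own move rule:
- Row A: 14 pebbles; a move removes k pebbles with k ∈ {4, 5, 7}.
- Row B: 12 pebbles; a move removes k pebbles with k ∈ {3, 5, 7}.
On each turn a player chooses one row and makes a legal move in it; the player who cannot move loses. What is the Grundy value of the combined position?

For row A, compute g(0), g(1), … with moves {4, 5, 7}:
k:     0  1  2  3  4  5  6  7  8  9 10 11 12 13 14
g(k):  0  0  0  0  1  1  1  1  2  2  2  0  0  0  0
So g(14) = 0.
Grundy values for row B (subtraction set {3, 5, 7}):
k:     0  1  2  3  4  5  6  7  8  9 10 11 12
g(k):  0  0  0  1  1  1  2  2  2  3  0  0  0
So g(12) = 0.
By the Sprague-Grundy theorem, the Grundy value of a sum of independent games is the XOR of the component values.
Combined value = 0 ⊕ 0 = 0.

0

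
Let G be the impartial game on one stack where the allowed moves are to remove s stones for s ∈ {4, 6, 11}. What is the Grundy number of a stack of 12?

3

Build the Grundy sequence with g(k) = mex{g(k−s) : s ∈ {4, 6, 11}, s ≤ k}:
k:     0  1  2  3  4  5  6  7  8  9 10 11 12
g(k):  0  0  0  0  1  1  1  1  2  2  0  2  3
So g(12) = 3.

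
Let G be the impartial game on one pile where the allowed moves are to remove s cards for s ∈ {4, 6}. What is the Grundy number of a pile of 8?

2

Build the Grundy sequence with g(k) = mex{g(k−s) : s ∈ {4, 6}, s ≤ k}:
k:     0  1  2  3  4  5  6  7  8
g(k):  0  0  0  0  1  1  1  1  2
So g(8) = 2.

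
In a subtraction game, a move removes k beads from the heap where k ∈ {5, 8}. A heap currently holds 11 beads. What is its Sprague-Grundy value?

2

Compute g(0), g(1), … for moves {5, 8}:
g(0) = mex{} = 0
g(1) = mex{} = 0
g(2) = mex{} = 0
g(3) = mex{} = 0
g(4) = mex{} = 0
g(5) = mex{0} = 1
g(6) = mex{0} = 1
g(7) = mex{0} = 1
g(8) = mex{0} = 1
g(9) = mex{0} = 1
g(10) = mex{0,1} = 2
g(11) = mex{0,1} = 2
So g(11) = 2.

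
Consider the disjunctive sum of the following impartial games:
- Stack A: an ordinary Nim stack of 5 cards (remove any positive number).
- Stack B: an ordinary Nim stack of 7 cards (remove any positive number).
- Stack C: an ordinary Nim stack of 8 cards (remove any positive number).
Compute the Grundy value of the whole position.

Stack A is a plain Nim stack of size 5, so its Grundy value is 5.
Stack B is a plain Nim stack of size 7, so its Grundy value is 7.
Stack C is a plain Nim stack of size 8, so its Grundy value is 8.
By the Sprague-Grundy theorem, the Grundy value of a sum of independent games is the XOR of the component values.
Combined value = 5 ⊕ 7 ⊕ 8 = 10.

10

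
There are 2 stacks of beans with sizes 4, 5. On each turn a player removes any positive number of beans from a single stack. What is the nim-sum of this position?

1

Write each in binary and XOR column by column:
  100  (4)
  101  (5)
  ---
  001  (1)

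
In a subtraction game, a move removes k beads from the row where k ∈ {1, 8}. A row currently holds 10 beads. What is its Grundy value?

Build the Grundy sequence with g(k) = mex{g(k−s) : s ∈ {1, 8}, s ≤ k}:
k:     0  1  2  3  4  5  6  7  8  9 10
g(k):  0  1  0  1  0  1  0  1  2  0  1
So g(10) = 1.

1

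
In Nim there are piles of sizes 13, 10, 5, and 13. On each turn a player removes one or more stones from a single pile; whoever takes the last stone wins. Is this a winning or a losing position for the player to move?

Compute the nim-sum pairwise:
13 ^ 10 = 7
7 ^ 5 = 2
2 ^ 13 = 15
The nim-sum is 15 ≠ 0, so this is an N-position: the player to move can win.

Winning position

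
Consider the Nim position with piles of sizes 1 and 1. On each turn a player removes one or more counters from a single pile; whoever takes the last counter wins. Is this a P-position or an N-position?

In binary:
  1  (1)
  1  (1)
  -
  0  (0)
The nim-sum is 0, so this is a P-position: the player to move is in a losing position under optimal play.

P-position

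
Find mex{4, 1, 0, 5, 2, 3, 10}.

6

The values 0, 1, 2, 3, 4, 5 are all present; 6 is the first non-negative integer missing from the set.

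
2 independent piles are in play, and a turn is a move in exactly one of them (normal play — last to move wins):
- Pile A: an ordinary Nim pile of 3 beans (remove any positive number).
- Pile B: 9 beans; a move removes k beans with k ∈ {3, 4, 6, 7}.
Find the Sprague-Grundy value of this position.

Pile A is a plain Nim pile of size 3, so its Grundy value is 3.
For pile B, compute g(0), g(1), … with moves {3, 4, 6, 7}:
k:     0  1  2  3  4  5  6  7  8  9
g(k):  0  0  0  1  1  1  2  2  2  3
So g(9) = 3.
By the Sprague-Grundy theorem, the Grundy value of a sum of independent games is the XOR of the component values.
Combined value = 3 ⊕ 3 = 0.

0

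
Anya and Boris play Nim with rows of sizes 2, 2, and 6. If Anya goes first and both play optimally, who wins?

Nim-sum: 2 ⊕ 2 ⊕ 6 = 6.
The nim-sum is 6 ≠ 0, so this is an N-position: the player to move can win; Anya has a winning move.

Anya wins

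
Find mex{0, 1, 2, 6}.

3

The values 0, 1, 2 are all present; 3 is the first non-negative integer missing from the set.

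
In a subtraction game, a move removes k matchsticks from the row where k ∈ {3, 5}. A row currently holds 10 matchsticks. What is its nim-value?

Compute g(0), g(1), … for moves {3, 5}:
g(0) = mex{} = 0
g(1) = mex{} = 0
g(2) = mex{} = 0
g(3) = mex{0} = 1
g(4) = mex{0} = 1
g(5) = mex{0} = 1
g(6) = mex{0,1} = 2
g(7) = mex{0,1} = 2
g(8) = mex{1} = 0
g(9) = mex{1,2} = 0
g(10) = mex{1,2} = 0
So g(10) = 0.

0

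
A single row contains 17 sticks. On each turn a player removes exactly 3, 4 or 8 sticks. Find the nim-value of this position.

1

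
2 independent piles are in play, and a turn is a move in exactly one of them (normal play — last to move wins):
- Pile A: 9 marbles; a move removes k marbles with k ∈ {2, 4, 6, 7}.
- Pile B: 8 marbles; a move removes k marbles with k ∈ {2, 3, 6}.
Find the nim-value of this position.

2

Build the Grundy sequence for pile A with g(k) = mex{g(k−s) : s ∈ {2, 4, 6, 7}, s ≤ k}:
k:     0  1  2  3  4  5  6  7  8  9
g(k):  0  0  1  1  2  2  3  3  4  0
So g(9) = 0.
Build the Grundy sequence for pile B with g(k) = mex{g(k−s) : s ∈ {2, 3, 6}, s ≤ k}:
g(0) = mex{} = 0
g(1) = mex{} = 0
g(2) = mex{0} = 1
g(3) = mex{0} = 1
g(4) = mex{0,1} = 2
g(5) = mex{1} = 0
g(6) = mex{0,1,2} = 3
g(7) = mex{0,2} = 1
g(8) = mex{0,1,3} = 2
So g(8) = 2.
By the Sprague-Grundy theorem, the Grundy value of a sum of independent games is the XOR of the component values.
Combined value = 0 ⊕ 2 = 2.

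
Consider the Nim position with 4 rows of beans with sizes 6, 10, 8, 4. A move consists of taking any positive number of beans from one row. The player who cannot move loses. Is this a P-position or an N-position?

Nim-sum: 6 XOR 10 XOR 8 XOR 4 = 0.
The nim-sum is 0, so this is a P-position: the player to move is in a losing position under optimal play.

P-position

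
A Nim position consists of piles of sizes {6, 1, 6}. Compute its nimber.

Nim-sum: 6 ^ 1 ^ 6 = 1.

1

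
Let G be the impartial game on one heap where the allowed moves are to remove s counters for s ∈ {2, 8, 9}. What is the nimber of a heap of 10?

Build the Grundy sequence with g(k) = mex{g(k−s) : s ∈ {2, 8, 9}, s ≤ k}:
k:     0  1  2  3  4  5  6  7  8  9 10
g(k):  0  0  1  1  0  0  1  1  2  2  3
So g(10) = 3.

3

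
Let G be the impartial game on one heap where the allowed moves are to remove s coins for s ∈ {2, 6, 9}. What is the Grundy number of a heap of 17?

1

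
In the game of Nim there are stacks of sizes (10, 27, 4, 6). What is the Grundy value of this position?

19

Compute the nim-sum pairwise:
10 ^ 27 = 17
17 ^ 4 = 21
21 ^ 6 = 19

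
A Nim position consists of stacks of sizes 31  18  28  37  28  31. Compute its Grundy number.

Nim-sum: 31 ^ 18 ^ 28 ^ 37 ^ 28 ^ 31 = 55.

55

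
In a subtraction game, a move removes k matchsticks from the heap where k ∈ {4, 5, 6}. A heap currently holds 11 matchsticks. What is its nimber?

Compute g(0), g(1), … for moves {4, 5, 6}:
k:     0  1  2  3  4  5  6  7  8  9 10 11
g(k):  0  0  0  0  1  1  1  1  2  2  0  0
So g(11) = 0.

0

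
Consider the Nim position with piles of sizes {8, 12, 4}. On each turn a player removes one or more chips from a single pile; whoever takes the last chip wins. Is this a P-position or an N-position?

Compute the nim-sum pairwise:
8 XOR 12 = 4
4 XOR 4 = 0
The nim-sum is 0, so this is a P-position: the player to move is in a losing position under optimal play.

P-position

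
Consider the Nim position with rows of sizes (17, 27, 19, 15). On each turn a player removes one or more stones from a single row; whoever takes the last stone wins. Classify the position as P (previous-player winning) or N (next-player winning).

N-position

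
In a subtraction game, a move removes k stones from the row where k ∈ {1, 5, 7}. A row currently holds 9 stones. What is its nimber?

Build the Grundy sequence with g(k) = mex{g(k−s) : s ∈ {1, 5, 7}, s ≤ k}:
g(0) = mex{} = 0
g(1) = mex{0} = 1
g(2) = mex{1} = 0
g(3) = mex{0} = 1
g(4) = mex{1} = 0
g(5) = mex{0} = 1
g(6) = mex{1} = 0
g(7) = mex{0} = 1
g(8) = mex{1} = 0
g(9) = mex{0} = 1
So g(9) = 1.

1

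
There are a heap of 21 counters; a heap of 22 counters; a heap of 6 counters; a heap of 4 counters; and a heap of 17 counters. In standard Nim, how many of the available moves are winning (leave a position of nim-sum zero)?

3

In binary:
  10101  (21)
  10110  (22)
  00110  (6)
  00100  (4)
  10001  (17)
  -----
  10000  (16)
The overall nim-sum is X = 16. A heap of size p has a winning move iff p XOR X < p (reduce it to p XOR X).
  21: 21 XOR 16 = 5 < 21 — winning move (to 5).
  22: 22 XOR 16 = 6 < 22 — winning move (to 6).
  6: 6 XOR 16 = 22 ≥ 6 — no move.
  4: 4 XOR 16 = 20 ≥ 4 — no move.
  17: 17 XOR 16 = 1 < 17 — winning move (to 1).
That gives 3 winning moves.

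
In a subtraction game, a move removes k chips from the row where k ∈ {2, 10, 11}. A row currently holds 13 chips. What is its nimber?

0

Compute g(0), g(1), … for moves {2, 10, 11}:
g(0) = mex{} = 0
g(1) = mex{} = 0
g(2) = mex{0} = 1
g(3) = mex{0} = 1
g(4) = mex{1} = 0
g(5) = mex{1} = 0
g(6) = mex{0} = 1
g(7) = mex{0} = 1
g(8) = mex{1} = 0
g(9) = mex{1} = 0
g(10) = mex{0} = 1
g(11) = mex{0} = 1
g(12) = mex{0,1} = 2
g(13) = mex{1} = 0
So g(13) = 0.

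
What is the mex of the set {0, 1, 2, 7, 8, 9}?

The values 0, 1, 2 are all present; 3 is the first non-negative integer missing from the set.

3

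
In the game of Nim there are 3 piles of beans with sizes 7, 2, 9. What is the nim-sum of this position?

Compute the nim-sum pairwise:
7 XOR 2 = 5
5 XOR 9 = 12

12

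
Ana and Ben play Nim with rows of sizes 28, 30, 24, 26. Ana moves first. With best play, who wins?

Nim-sum: 28 ^ 30 ^ 24 ^ 26 = 0.
The nim-sum is 0, so this is a P-position: the player to move is in a losing position under optimal play; Ana is about to move from it and so loses — Ben wins.

Ben wins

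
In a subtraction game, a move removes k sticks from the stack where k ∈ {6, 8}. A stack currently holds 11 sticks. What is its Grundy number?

Grundy values for subtraction set {6, 8}:
k:     0  1  2  3  4  5  6  7  8  9 10 11
g(k):  0  0  0  0  0  0  1  1  1  1  1  1
So g(11) = 1.

1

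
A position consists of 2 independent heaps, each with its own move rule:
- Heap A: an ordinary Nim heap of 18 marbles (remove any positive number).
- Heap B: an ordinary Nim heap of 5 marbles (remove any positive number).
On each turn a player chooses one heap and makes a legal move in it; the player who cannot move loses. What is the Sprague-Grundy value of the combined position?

23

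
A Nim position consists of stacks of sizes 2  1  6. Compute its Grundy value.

Write each in binary and XOR column by column:
  010  (2)
  001  (1)
  110  (6)
  ---
  101  (5)

5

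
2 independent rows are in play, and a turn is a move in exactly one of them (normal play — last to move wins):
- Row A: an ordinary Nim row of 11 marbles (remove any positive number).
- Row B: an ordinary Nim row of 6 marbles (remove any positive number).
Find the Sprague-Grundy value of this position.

13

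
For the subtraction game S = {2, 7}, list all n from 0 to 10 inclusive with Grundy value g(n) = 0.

0, 1, 4, 5, 9, 10

Build the Grundy sequence with g(k) = mex{g(k−s) : s ∈ {2, 7}, s ≤ k}:
k:     0  1  2  3  4  5  6  7  8  9 10
g(k):  0  0  1  1  0  0  1  1  2  0  0
The P-positions (g = 0) in 0..10 are 0, 1, 4, 5, 9, 10.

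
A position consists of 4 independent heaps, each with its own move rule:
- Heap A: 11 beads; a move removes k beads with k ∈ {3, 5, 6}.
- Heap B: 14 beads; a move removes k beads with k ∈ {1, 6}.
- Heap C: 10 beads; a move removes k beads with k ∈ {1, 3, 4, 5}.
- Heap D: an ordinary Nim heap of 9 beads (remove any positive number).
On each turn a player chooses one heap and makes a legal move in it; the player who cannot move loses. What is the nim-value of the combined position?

For heap A, compute g(0), g(1), … with moves {3, 5, 6}:
g(0) = mex{} = 0
g(1) = mex{} = 0
g(2) = mex{} = 0
g(3) = mex{0} = 1
g(4) = mex{0} = 1
g(5) = mex{0} = 1
g(6) = mex{0,1} = 2
g(7) = mex{0,1} = 2
g(8) = mex{0,1} = 2
g(9) = mex{1,2} = 0
g(10) = mex{1,2} = 0
g(11) = mex{1,2} = 0
So g(11) = 0.
Build the Grundy sequence for heap B with g(k) = mex{g(k−s) : s ∈ {1, 6}, s ≤ k}:
k:     0  1  2  3  4  5  6  7  8  9 10 11 12 13 14
g(k):  0  1  0  1  0  1  2  0  1  0  1  0  1  2  0
So g(14) = 0.
For heap C, compute g(0), g(1), … with moves {1, 3, 4, 5}:
k:     0  1  2  3  4  5  6  7  8  9 10
g(k):  0  1  0  1  2  3  2  3  0  1  0
So g(10) = 0.
Heap D is a plain Nim heap of size 9, so its Grundy value is 9.
The value of a disjunctive sum is the nim-sum of the parts.
Combined value = 0 XOR 0 XOR 0 XOR 9 = 9.

9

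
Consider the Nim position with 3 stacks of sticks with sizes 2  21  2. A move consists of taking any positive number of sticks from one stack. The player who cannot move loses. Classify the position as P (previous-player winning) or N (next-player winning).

N-position

Bitwise XOR of the heap sizes:
  00010  (2)
  10101  (21)
  00010  (2)
  -----
  10101  (21)
The nim-sum is 21 ≠ 0, so this is an N-position: the player to move can win.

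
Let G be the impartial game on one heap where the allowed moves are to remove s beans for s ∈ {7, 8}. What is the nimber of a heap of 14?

2

Build the Grundy sequence with g(k) = mex{g(k−s) : s ∈ {7, 8}, s ≤ k}:
k:     0  1  2  3  4  5  6  7  8  9 10 11 12 13 14
g(k):  0  0  0  0  0  0  0  1  1  1  1  1  1  1  2
So g(14) = 2.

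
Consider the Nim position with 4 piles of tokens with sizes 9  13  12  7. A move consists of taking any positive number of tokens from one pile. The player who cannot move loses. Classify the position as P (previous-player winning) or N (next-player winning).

Write each in binary and XOR column by column:
  1001  (9)
  1101  (13)
  1100  (12)
  0111  (7)
  ----
  1111  (15)
The nim-sum is 15 ≠ 0, so this is an N-position: the player to move can win.

N-position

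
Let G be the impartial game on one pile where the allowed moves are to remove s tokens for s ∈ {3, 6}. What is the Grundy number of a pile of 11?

0

Build the Grundy sequence with g(k) = mex{g(k−s) : s ∈ {3, 6}, s ≤ k}:
k:     0  1  2  3  4  5  6  7  8  9 10 11
g(k):  0  0  0  1  1  1  2  2  2  0  0  0
So g(11) = 0.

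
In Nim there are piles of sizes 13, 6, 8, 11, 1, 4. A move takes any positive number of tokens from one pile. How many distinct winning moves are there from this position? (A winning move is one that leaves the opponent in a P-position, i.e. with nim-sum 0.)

Nim-sum: 13 ⊕ 6 ⊕ 8 ⊕ 11 ⊕ 1 ⊕ 4 = 13.
The overall nim-sum is X = 13. A pile of size p has a winning move iff p XOR X < p (reduce it to p XOR X).
  13: 13 XOR 13 = 0 < 13 — winning move (to 0).
  6: 6 XOR 13 = 11 ≥ 6 — no move.
  8: 8 XOR 13 = 5 < 8 — winning move (to 5).
  11: 11 XOR 13 = 6 < 11 — winning move (to 6).
  1: 1 XOR 13 = 12 ≥ 1 — no move.
  4: 4 XOR 13 = 9 ≥ 4 — no move.
That gives 3 winning moves.

3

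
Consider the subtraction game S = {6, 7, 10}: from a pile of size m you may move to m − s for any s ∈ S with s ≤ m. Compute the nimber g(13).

2

Compute g(0), g(1), … for moves {6, 7, 10}:
g(0) = mex{} = 0
g(1) = mex{} = 0
g(2) = mex{} = 0
g(3) = mex{} = 0
g(4) = mex{} = 0
g(5) = mex{} = 0
g(6) = mex{0} = 1
g(7) = mex{0} = 1
g(8) = mex{0} = 1
g(9) = mex{0} = 1
g(10) = mex{0} = 1
g(11) = mex{0} = 1
g(12) = mex{0,1} = 2
g(13) = mex{0,1} = 2
So g(13) = 2.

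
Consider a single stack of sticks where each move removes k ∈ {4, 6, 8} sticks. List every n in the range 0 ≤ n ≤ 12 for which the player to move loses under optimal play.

0, 1, 2, 3, 12

Grundy values for subtraction set {4, 6, 8}:
k:     0  1  2  3  4  5  6  7  8  9 10 11 12
g(k):  0  0  0  0  1  1  1  1  2  2  2  2  0
The P-positions (g = 0) in 0..12 are 0, 1, 2, 3, 12.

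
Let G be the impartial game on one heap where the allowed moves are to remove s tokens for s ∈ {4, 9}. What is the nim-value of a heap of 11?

Build the Grundy sequence with g(k) = mex{g(k−s) : s ∈ {4, 9}, s ≤ k}:
k:     0  1  2  3  4  5  6  7  8  9 10 11
g(k):  0  0  0  0  1  1  1  1  0  2  2  2
So g(11) = 2.

2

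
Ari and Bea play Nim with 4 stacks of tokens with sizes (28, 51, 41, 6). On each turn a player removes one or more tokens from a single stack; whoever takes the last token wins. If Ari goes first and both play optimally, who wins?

In binary:
  011100  (28)
  110011  (51)
  101001  (41)
  000110  (6)
  ------
  000000  (0)
The nim-sum is 0, so this is a P-position: the player to move is in a losing position under optimal play; Ari is about to move from it and so loses — Bea wins.

Bea wins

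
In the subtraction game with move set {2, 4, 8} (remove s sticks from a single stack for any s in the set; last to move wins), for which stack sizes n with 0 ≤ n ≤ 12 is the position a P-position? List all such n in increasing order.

Compute g(0), g(1), … for moves {2, 4, 8}:
k:     0  1  2  3  4  5  6  7  8  9 10 11 12
g(k):  0  0  1  1  2  2  0  0  1  1  2  2  0
The P-positions (g = 0) in 0..12 are 0, 1, 6, 7, 12.

0, 1, 6, 7, 12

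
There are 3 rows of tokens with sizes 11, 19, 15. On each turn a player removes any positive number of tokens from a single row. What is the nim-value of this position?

23

Nim-sum: 11 ⊕ 19 ⊕ 15 = 23.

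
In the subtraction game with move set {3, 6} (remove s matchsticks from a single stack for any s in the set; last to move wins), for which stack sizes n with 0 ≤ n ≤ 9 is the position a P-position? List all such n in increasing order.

0, 1, 2, 9

Build the Grundy sequence with g(k) = mex{g(k−s) : s ∈ {3, 6}, s ≤ k}:
k:     0  1  2  3  4  5  6  7  8  9
g(k):  0  0  0  1  1  1  2  2  2  0
The P-positions (g = 0) in 0..9 are 0, 1, 2, 9.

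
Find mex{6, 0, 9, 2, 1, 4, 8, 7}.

3

The values 0, 1, 2 are all present; 3 is the first non-negative integer missing from the set.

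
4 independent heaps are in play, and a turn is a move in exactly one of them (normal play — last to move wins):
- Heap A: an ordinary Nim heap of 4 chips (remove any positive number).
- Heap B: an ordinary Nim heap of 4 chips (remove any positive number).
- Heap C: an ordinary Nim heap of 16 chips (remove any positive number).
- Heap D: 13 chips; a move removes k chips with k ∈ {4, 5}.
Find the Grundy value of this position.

17

Heap A is a plain Nim heap of size 4, so its Grundy value is 4.
Heap B is a plain Nim heap of size 4, so its Grundy value is 4.
Heap C is a plain Nim heap of size 16, so its Grundy value is 16.
For heap D, compute g(0), g(1), … with moves {4, 5}:
g(0) = mex{} = 0
g(1) = mex{} = 0
g(2) = mex{} = 0
g(3) = mex{} = 0
g(4) = mex{0} = 1
g(5) = mex{0} = 1
g(6) = mex{0} = 1
g(7) = mex{0} = 1
g(8) = mex{0,1} = 2
g(9) = mex{1} = 0
g(10) = mex{1} = 0
g(11) = mex{1} = 0
g(12) = mex{1,2} = 0
g(13) = mex{0,2} = 1
So g(13) = 1.
By the Sprague-Grundy theorem, the Grundy value of a sum of independent games is the XOR of the component values.
Combined value = 4 XOR 4 XOR 16 XOR 1 = 17.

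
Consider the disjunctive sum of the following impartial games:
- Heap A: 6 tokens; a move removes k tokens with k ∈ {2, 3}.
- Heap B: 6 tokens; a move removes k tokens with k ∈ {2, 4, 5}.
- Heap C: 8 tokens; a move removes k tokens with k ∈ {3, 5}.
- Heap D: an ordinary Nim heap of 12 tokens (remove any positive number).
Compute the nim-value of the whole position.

Build the Grundy sequence for heap A with g(k) = mex{g(k−s) : s ∈ {2, 3}, s ≤ k}:
g(0) = mex{} = 0
g(1) = mex{} = 0
g(2) = mex{0} = 1
g(3) = mex{0} = 1
g(4) = mex{0,1} = 2
g(5) = mex{1} = 0
g(6) = mex{1,2} = 0
So g(6) = 0.
For heap B, compute g(0), g(1), … with moves {2, 4, 5}:
g(0) = mex{} = 0
g(1) = mex{} = 0
g(2) = mex{0} = 1
g(3) = mex{0} = 1
g(4) = mex{0,1} = 2
g(5) = mex{0,1} = 2
g(6) = mex{0,1,2} = 3
So g(6) = 3.
For heap C, compute g(0), g(1), … with moves {3, 5}:
k:     0  1  2  3  4  5  6  7  8
g(k):  0  0  0  1  1  1  2  2  0
So g(8) = 0.
Heap D is a plain Nim heap of size 12, so its Grundy value is 12.
By the Sprague-Grundy theorem, the Grundy value of a sum of independent games is the XOR of the component values.
Combined value = 0 XOR 3 XOR 0 XOR 12 = 15.

15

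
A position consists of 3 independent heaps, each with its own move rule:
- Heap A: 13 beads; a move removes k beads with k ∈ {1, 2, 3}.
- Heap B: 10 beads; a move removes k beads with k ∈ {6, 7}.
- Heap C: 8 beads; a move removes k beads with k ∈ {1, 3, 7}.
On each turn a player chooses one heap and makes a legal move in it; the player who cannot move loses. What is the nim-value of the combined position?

0

Build the Grundy sequence for heap A with g(k) = mex{g(k−s) : s ∈ {1, 2, 3}, s ≤ k}:
g(0) = mex{} = 0
g(1) = mex{0} = 1
g(2) = mex{0,1} = 2
g(3) = mex{0,1,2} = 3
g(4) = mex{1,2,3} = 0
g(5) = mex{0,2,3} = 1
g(6) = mex{0,1,3} = 2
g(7) = mex{0,1,2} = 3
g(8) = mex{1,2,3} = 0
g(9) = mex{0,2,3} = 1
g(10) = mex{0,1,3} = 2
g(11) = mex{0,1,2} = 3
g(12) = mex{1,2,3} = 0
g(13) = mex{0,2,3} = 1
So g(13) = 1.
For heap B, compute g(0), g(1), … with moves {6, 7}:
g(0) = mex{} = 0
g(1) = mex{} = 0
g(2) = mex{} = 0
g(3) = mex{} = 0
g(4) = mex{} = 0
g(5) = mex{} = 0
g(6) = mex{0} = 1
g(7) = mex{0} = 1
g(8) = mex{0} = 1
g(9) = mex{0} = 1
g(10) = mex{0} = 1
So g(10) = 1.
For heap C, compute g(0), g(1), … with moves {1, 3, 7}:
k:     0  1  2  3  4  5  6  7  8
g(k):  0  1  0  1  0  1  0  1  0
So g(8) = 0.
By the Sprague-Grundy theorem, the Grundy value of a sum of independent games is the XOR of the component values.
Combined value = 1 XOR 1 XOR 0 = 0.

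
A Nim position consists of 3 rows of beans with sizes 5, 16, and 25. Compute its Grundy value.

Nim-sum: 5 XOR 16 XOR 25 = 12.

12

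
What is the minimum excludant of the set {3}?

0

0 is not in the set, so the mex is 0.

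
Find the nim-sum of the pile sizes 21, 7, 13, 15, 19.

3

Nim-sum: 21 ^ 7 ^ 13 ^ 15 ^ 19 = 3.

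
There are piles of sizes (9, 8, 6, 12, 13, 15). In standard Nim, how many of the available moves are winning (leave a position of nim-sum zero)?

Compute the nim-sum pairwise:
9 XOR 8 = 1
1 XOR 6 = 7
7 XOR 12 = 11
11 XOR 13 = 6
6 XOR 15 = 9
The overall nim-sum is X = 9. A pile of size p has a winning move iff p XOR X < p (reduce it to p XOR X).
  9: 9 XOR 9 = 0 < 9 — winning move (to 0).
  8: 8 XOR 9 = 1 < 8 — winning move (to 1).
  6: 6 XOR 9 = 15 ≥ 6 — no move.
  12: 12 XOR 9 = 5 < 12 — winning move (to 5).
  13: 13 XOR 9 = 4 < 13 — winning move (to 4).
  15: 15 XOR 9 = 6 < 15 — winning move (to 6).
That gives 5 winning moves.

5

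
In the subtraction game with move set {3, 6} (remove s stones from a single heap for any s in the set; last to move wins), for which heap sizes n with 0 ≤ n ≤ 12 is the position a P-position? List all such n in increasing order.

0, 1, 2, 9, 10, 11

Build the Grundy sequence with g(k) = mex{g(k−s) : s ∈ {3, 6}, s ≤ k}:
k:     0  1  2  3  4  5  6  7  8  9 10 11 12
g(k):  0  0  0  1  1  1  2  2  2  0  0  0  1
The P-positions (g = 0) in 0..12 are 0, 1, 2, 9, 10, 11.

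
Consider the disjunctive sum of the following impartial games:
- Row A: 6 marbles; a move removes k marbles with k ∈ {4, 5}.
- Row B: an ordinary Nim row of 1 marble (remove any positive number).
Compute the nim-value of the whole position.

For row A, compute g(0), g(1), … with moves {4, 5}:
g(0) = mex{} = 0
g(1) = mex{} = 0
g(2) = mex{} = 0
g(3) = mex{} = 0
g(4) = mex{0} = 1
g(5) = mex{0} = 1
g(6) = mex{0} = 1
So g(6) = 1.
Row B is a plain Nim row of size 1, so its Grundy value is 1.
By the Sprague-Grundy theorem, the Grundy value of a sum of independent games is the XOR of the component values.
Combined value = 1 ⊕ 1 = 0.

0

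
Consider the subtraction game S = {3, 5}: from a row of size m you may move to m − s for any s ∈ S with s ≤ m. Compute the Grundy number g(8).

Build the Grundy sequence with g(k) = mex{g(k−s) : s ∈ {3, 5}, s ≤ k}:
k:     0  1  2  3  4  5  6  7  8
g(k):  0  0  0  1  1  1  2  2  0
So g(8) = 0.

0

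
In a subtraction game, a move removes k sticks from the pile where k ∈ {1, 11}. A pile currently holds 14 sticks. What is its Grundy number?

0

Compute g(0), g(1), … for moves {1, 11}:
k:     0  1  2  3  4  5  6  7  8  9 10 11 12 13 14
g(k):  0  1  0  1  0  1  0  1  0  1  0  1  0  1  0
So g(14) = 0.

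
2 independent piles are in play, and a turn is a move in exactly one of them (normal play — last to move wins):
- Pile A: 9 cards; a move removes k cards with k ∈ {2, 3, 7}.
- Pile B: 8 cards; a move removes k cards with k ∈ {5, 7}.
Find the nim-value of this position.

Grundy values for pile A (subtraction set {2, 3, 7}):
g(0) = mex{} = 0
g(1) = mex{} = 0
g(2) = mex{0} = 1
g(3) = mex{0} = 1
g(4) = mex{0,1} = 2
g(5) = mex{1} = 0
g(6) = mex{1,2} = 0
g(7) = mex{0,2} = 1
g(8) = mex{0} = 1
g(9) = mex{0,1} = 2
So g(9) = 2.
For pile B, compute g(0), g(1), … with moves {5, 7}:
k:     0  1  2  3  4  5  6  7  8
g(k):  0  0  0  0  0  1  1  1  1
So g(8) = 1.
By the Sprague-Grundy theorem, the Grundy value of a sum of independent games is the XOR of the component values.
Combined value = 2 ⊕ 1 = 3.

3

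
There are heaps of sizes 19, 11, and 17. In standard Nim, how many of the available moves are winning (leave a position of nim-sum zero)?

1

Nim-sum: 19 ^ 11 ^ 17 = 9.
The overall nim-sum is X = 9. A heap of size p has a winning move iff p XOR X < p (reduce it to p XOR X).
  19: 19 XOR 9 = 26 ≥ 19 — no move.
  11: 11 XOR 9 = 2 < 11 — winning move (to 2).
  17: 17 XOR 9 = 24 ≥ 17 — no move.
That gives 1 winning move.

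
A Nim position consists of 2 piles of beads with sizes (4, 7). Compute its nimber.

3

Compute the nim-sum pairwise:
4 XOR 7 = 3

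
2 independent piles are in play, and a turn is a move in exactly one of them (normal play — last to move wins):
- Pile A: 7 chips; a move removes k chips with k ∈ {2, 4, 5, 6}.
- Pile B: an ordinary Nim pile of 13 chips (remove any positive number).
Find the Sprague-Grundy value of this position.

Grundy values for pile A (subtraction set {2, 4, 5, 6}):
k:     0  1  2  3  4  5  6  7
g(k):  0  0  1  1  2  2  3  3
So g(7) = 3.
Pile B is a plain Nim pile of size 13, so its Grundy value is 13.
By the Sprague-Grundy theorem, the Grundy value of a sum of independent games is the XOR of the component values.
Combined value = 3 XOR 13 = 14.

14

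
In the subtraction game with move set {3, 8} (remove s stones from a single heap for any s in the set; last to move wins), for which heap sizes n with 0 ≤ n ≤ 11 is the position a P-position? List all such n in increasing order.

0, 1, 2, 6, 7, 11

Build the Grundy sequence with g(k) = mex{g(k−s) : s ∈ {3, 8}, s ≤ k}:
g(0) = mex{} = 0
g(1) = mex{} = 0
g(2) = mex{} = 0
g(3) = mex{0} = 1
g(4) = mex{0} = 1
g(5) = mex{0} = 1
g(6) = mex{1} = 0
g(7) = mex{1} = 0
g(8) = mex{0,1} = 2
g(9) = mex{0} = 1
g(10) = mex{0} = 1
g(11) = mex{1,2} = 0
The P-positions (g = 0) in 0..11 are 0, 1, 2, 6, 7, 11.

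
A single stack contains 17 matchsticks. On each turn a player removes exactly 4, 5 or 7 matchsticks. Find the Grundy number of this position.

Compute g(0), g(1), … for moves {4, 5, 7}:
k:     0  1  2  3  4  5  6  7  8  9 10 11 12 13 14 15 16 17
g(k):  0  0  0  0  1  1  1  1  2  2  2  0  0  0  0  1  1  1
So g(17) = 1.

1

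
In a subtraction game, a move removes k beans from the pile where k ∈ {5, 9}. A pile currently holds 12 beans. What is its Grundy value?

2

Build the Grundy sequence with g(k) = mex{g(k−s) : s ∈ {5, 9}, s ≤ k}:
k:     0  1  2  3  4  5  6  7  8  9 10 11 12
g(k):  0  0  0  0  0  1  1  1  1  1  2  2  2
So g(12) = 2.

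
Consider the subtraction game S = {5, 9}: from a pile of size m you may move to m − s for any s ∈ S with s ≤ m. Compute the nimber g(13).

Compute g(0), g(1), … for moves {5, 9}:
g(0) = mex{} = 0
g(1) = mex{} = 0
g(2) = mex{} = 0
g(3) = mex{} = 0
g(4) = mex{} = 0
g(5) = mex{0} = 1
g(6) = mex{0} = 1
g(7) = mex{0} = 1
g(8) = mex{0} = 1
g(9) = mex{0} = 1
g(10) = mex{0,1} = 2
g(11) = mex{0,1} = 2
g(12) = mex{0,1} = 2
g(13) = mex{0,1} = 2
So g(13) = 2.

2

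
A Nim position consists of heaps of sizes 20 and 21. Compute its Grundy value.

1

Nim-sum: 20 XOR 21 = 1.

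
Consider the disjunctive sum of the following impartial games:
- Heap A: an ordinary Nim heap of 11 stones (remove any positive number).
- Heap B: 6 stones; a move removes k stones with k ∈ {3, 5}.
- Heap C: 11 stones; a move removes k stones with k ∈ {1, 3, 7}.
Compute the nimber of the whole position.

8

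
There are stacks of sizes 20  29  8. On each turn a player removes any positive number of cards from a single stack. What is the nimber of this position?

1

Compute the nim-sum pairwise:
20 ⊕ 29 = 9
9 ⊕ 8 = 1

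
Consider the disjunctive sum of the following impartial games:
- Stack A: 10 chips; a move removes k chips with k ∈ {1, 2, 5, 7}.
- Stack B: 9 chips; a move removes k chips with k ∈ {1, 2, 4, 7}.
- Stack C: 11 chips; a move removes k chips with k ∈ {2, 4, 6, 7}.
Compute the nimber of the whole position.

0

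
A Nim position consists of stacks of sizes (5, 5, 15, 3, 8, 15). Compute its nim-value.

Compute the nim-sum pairwise:
5 XOR 5 = 0
0 XOR 15 = 15
15 XOR 3 = 12
12 XOR 8 = 4
4 XOR 15 = 11

11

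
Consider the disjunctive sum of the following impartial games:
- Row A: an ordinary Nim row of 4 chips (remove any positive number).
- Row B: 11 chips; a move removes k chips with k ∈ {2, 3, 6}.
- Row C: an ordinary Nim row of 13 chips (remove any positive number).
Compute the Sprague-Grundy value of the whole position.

Row A is a plain Nim row of size 4, so its Grundy value is 4.
Build the Grundy sequence for row B with g(k) = mex{g(k−s) : s ∈ {2, 3, 6}, s ≤ k}:
k:     0  1  2  3  4  5  6  7  8  9 10 11
g(k):  0  0  1  1  2  0  3  1  2  0  0  1
So g(11) = 1.
Row C is a plain Nim row of size 13, so its Grundy value is 13.
The value of a disjunctive sum is the nim-sum of the parts.
Combined value = 4 ⊕ 1 ⊕ 13 = 8.

8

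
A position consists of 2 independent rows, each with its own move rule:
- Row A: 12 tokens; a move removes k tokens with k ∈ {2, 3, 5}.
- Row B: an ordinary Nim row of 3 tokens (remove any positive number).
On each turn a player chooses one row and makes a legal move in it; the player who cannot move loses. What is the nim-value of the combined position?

For row A, compute g(0), g(1), … with moves {2, 3, 5}:
k:     0  1  2  3  4  5  6  7  8  9 10 11 12
g(k):  0  0  1  1  2  2  3  0  0  1  1  2  2
So g(12) = 2.
Row B is a plain Nim row of size 3, so its Grundy value is 3.
By the Sprague-Grundy theorem, the Grundy value of a sum of independent games is the XOR of the component values.
Combined value = 2 XOR 3 = 1.

1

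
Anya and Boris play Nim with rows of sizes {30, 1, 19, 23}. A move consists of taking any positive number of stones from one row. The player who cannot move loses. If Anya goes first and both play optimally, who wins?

Anya wins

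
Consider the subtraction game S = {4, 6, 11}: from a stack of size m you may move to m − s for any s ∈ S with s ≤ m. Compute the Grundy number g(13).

Grundy values for subtraction set {4, 6, 11}:
g(0) = mex{} = 0
g(1) = mex{} = 0
g(2) = mex{} = 0
g(3) = mex{} = 0
g(4) = mex{0} = 1
g(5) = mex{0} = 1
g(6) = mex{0} = 1
g(7) = mex{0} = 1
g(8) = mex{0,1} = 2
g(9) = mex{0,1} = 2
g(10) = mex{1} = 0
g(11) = mex{0,1} = 2
g(12) = mex{0,1,2} = 3
g(13) = mex{0,1,2} = 3
So g(13) = 3.

3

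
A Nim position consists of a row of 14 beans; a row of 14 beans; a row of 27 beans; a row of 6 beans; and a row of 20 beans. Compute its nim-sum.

Nim-sum: 14 XOR 14 XOR 27 XOR 6 XOR 20 = 9.

9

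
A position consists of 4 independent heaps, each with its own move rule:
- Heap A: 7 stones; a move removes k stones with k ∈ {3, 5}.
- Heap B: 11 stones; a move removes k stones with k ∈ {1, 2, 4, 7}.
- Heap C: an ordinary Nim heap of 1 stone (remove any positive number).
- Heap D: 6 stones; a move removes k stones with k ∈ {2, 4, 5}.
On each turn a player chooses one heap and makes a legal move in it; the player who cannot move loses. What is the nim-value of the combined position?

2

For heap A, compute g(0), g(1), … with moves {3, 5}:
k:     0  1  2  3  4  5  6  7
g(k):  0  0  0  1  1  1  2  2
So g(7) = 2.
Build the Grundy sequence for heap B with g(k) = mex{g(k−s) : s ∈ {1, 2, 4, 7}, s ≤ k}:
g(0) = mex{} = 0
g(1) = mex{0} = 1
g(2) = mex{0,1} = 2
g(3) = mex{1,2} = 0
g(4) = mex{0,2} = 1
g(5) = mex{0,1} = 2
g(6) = mex{1,2} = 0
g(7) = mex{0,2} = 1
g(8) = mex{0,1} = 2
g(9) = mex{1,2} = 0
g(10) = mex{0,2} = 1
g(11) = mex{0,1} = 2
So g(11) = 2.
Heap C is a plain Nim heap of size 1, so its Grundy value is 1.
Build the Grundy sequence for heap D with g(k) = mex{g(k−s) : s ∈ {2, 4, 5}, s ≤ k}:
k:     0  1  2  3  4  5  6
g(k):  0  0  1  1  2  2  3
So g(6) = 3.
By the Sprague-Grundy theorem, the Grundy value of a sum of independent games is the XOR of the component values.
Combined value = 2 ⊕ 2 ⊕ 1 ⊕ 3 = 2.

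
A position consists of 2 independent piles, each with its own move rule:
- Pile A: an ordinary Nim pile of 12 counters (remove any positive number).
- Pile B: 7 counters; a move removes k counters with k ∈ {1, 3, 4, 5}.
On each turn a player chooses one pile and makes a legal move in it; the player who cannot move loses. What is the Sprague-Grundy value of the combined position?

Pile A is a plain Nim pile of size 12, so its Grundy value is 12.
Grundy values for pile B (subtraction set {1, 3, 4, 5}):
g(0) = mex{} = 0
g(1) = mex{0} = 1
g(2) = mex{1} = 0
g(3) = mex{0} = 1
g(4) = mex{0,1} = 2
g(5) = mex{0,1,2} = 3
g(6) = mex{0,1,3} = 2
g(7) = mex{0,1,2} = 3
So g(7) = 3.
By the Sprague-Grundy theorem, the Grundy value of a sum of independent games is the XOR of the component values.
Combined value = 12 ⊕ 3 = 15.

15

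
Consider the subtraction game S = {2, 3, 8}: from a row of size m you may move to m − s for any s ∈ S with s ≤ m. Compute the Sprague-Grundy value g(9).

Compute g(0), g(1), … for moves {2, 3, 8}:
g(0) = mex{} = 0
g(1) = mex{} = 0
g(2) = mex{0} = 1
g(3) = mex{0} = 1
g(4) = mex{0,1} = 2
g(5) = mex{1} = 0
g(6) = mex{1,2} = 0
g(7) = mex{0,2} = 1
g(8) = mex{0} = 1
g(9) = mex{0,1} = 2
So g(9) = 2.

2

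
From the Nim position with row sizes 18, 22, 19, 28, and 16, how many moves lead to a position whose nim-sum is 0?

Nim-sum: 18 ⊕ 22 ⊕ 19 ⊕ 28 ⊕ 16 = 27.
The overall nim-sum is X = 27. A row of size p has a winning move iff p XOR X < p (reduce it to p XOR X).
  18: 18 XOR 27 = 9 < 18 — winning move (to 9).
  22: 22 XOR 27 = 13 < 22 — winning move (to 13).
  19: 19 XOR 27 = 8 < 19 — winning move (to 8).
  28: 28 XOR 27 = 7 < 28 — winning move (to 7).
  16: 16 XOR 27 = 11 < 16 — winning move (to 11).
That gives 5 winning moves.

5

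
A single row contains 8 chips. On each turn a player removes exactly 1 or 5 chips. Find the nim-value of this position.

0

Build the Grundy sequence with g(k) = mex{g(k−s) : s ∈ {1, 5}, s ≤ k}:
g(0) = mex{} = 0
g(1) = mex{0} = 1
g(2) = mex{1} = 0
g(3) = mex{0} = 1
g(4) = mex{1} = 0
g(5) = mex{0} = 1
g(6) = mex{1} = 0
g(7) = mex{0} = 1
g(8) = mex{1} = 0
So g(8) = 0.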